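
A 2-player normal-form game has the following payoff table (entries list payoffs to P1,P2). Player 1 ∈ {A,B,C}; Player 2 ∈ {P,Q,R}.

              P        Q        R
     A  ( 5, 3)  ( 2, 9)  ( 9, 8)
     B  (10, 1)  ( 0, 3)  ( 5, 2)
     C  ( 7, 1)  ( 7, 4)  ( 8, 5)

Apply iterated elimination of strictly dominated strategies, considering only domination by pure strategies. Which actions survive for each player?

P2 drop P (Q beats it: A:9>3 B:3>1 C:4>1)
P1 drop B (A beats it: Q:2>0 R:9>5)
P1→{A,C} P2→{Q,R}

Survivors P1:{A,C} P2:{Q,R}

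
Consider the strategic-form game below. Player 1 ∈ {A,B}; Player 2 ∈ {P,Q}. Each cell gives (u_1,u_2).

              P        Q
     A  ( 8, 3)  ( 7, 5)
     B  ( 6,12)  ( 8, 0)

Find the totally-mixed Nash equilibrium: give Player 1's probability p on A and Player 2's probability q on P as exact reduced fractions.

(p,q) = (6/7, 1/3)

P1 indiff ⇒ q·8+(1-q)·7 = q·6+(1-q)·8 ⇒ q(2) = (1-q)(1) ⇒ q = 1/3
P2 indiff ⇒ p·3+(1-p)·12 = p·5+(1-p)·0 ⇒ p(-2) = (1-p)(-12) ⇒ p = 6/7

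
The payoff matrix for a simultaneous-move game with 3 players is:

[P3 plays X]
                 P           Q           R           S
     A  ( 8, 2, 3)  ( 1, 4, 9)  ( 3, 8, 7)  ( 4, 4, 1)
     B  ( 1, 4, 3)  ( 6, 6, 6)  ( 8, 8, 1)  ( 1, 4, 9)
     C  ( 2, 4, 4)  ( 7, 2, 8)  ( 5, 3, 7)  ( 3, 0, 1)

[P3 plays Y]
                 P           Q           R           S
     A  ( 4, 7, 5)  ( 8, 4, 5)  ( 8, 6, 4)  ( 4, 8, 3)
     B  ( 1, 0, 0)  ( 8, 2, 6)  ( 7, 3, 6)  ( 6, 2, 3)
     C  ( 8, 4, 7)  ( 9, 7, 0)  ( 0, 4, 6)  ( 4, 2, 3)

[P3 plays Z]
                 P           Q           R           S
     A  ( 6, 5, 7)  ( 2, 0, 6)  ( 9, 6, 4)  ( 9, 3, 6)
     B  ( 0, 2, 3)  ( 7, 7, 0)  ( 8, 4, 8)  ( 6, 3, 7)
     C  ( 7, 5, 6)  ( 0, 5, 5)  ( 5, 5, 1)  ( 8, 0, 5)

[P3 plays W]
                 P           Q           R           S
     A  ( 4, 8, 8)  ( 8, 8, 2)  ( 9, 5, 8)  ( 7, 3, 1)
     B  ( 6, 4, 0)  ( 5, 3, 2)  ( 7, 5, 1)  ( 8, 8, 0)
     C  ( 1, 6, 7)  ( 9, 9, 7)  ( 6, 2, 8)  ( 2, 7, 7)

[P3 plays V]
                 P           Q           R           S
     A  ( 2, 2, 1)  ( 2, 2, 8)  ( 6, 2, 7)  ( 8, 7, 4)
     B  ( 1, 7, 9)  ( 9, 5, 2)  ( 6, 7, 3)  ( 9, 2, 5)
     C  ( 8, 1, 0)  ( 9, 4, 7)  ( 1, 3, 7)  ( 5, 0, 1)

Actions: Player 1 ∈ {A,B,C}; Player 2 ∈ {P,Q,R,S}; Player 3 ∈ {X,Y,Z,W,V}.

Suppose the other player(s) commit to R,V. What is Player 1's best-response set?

BR_1 = {A,B}

u_1(A vs R,V) = 6
u_1(B vs R,V) = 6
u_1(C vs R,V) = 1
max payoff 6 at {A,B}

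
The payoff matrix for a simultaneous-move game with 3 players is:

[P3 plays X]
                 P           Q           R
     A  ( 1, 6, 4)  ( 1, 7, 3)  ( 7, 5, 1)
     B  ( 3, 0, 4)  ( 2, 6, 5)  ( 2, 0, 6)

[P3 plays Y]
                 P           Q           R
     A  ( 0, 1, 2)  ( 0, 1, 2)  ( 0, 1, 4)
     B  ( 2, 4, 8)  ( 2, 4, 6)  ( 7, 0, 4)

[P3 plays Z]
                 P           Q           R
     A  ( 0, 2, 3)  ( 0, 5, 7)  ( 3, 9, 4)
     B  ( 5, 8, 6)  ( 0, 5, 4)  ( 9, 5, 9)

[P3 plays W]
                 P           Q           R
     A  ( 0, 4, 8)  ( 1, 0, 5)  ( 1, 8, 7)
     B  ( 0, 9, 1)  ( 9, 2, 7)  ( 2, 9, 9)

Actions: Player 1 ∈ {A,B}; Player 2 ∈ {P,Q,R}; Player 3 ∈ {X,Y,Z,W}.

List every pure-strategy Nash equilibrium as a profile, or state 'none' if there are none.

(A,P,X): not NE [P1→B gives 3>1; P2→Q gives 7>6; P3→W gives 8>4]
(A,P,Y): not NE [P1→B gives 2>0; P3→W gives 8>2]
(A,P,Z): not NE [P1→B gives 5>0; P2→R gives 9>2; P3→W gives 8>3]
(A,P,W): not NE [P2→R gives 8>4]
(A,Q,X): not NE [P1→B gives 2>1; P3→Z gives 7>3]
(A,Q,Y): not NE [P1→B gives 2>0; P3→Z gives 7>2]
(A,Q,Z): not NE [P2→R gives 9>5]
(A,Q,W): not NE [P1→B gives 9>1; P2→R gives 8>0; P3→Z gives 7>5]
(A,R,X): not NE [P2→Q gives 7>5; P3→W gives 7>1]
(A,R,Y): not NE [P1→B gives 7>0; P3→W gives 7>4]
(A,R,Z): not NE [P1→B gives 9>3; P3→W gives 7>4]
(A,R,W): not NE [P1→B gives 2>1]
(B,P,X): not NE [P2→Q gives 6>0; P3→Y gives 8>4]
(B,P,Y): NE
(B,P,Z): not NE [P3→Y gives 8>6]
(B,P,W): not NE [P3→Y gives 8>1]
(B,Q,X): not NE [P3→W gives 7>5]
(B,Q,Y): not NE [P3→W gives 7>6]
(B,Q,Z): not NE [P2→P gives 8>5; P3→W gives 7>4]
(B,Q,W): not NE [P2→R gives 9>2]
(B,R,X): not NE [P1→A gives 7>2; P2→Q gives 6>0; P3→W gives 9>6]
(B,R,Y): not NE [P2→Q gives 4>0; P3→W gives 9>4]
(B,R,Z): not NE [P2→P gives 8>5]
(B,R,W): NE

PSNE = {(B,P,Y), (B,R,W)}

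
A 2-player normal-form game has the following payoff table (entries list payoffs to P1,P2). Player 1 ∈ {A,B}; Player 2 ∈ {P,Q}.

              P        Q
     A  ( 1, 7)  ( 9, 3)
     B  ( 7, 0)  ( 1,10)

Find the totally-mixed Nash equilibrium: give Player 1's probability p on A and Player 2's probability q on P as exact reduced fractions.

(p,q) = (5/7, 4/7)

P1 indiff ⇒ q·1+(1-q)·9 = q·7+(1-q)·1 ⇒ q(-6) = (1-q)(-8) ⇒ q = 4/7
P2 indiff ⇒ p·7+(1-p)·0 = p·3+(1-p)·10 ⇒ p(4) = (1-p)(10) ⇒ p = 5/7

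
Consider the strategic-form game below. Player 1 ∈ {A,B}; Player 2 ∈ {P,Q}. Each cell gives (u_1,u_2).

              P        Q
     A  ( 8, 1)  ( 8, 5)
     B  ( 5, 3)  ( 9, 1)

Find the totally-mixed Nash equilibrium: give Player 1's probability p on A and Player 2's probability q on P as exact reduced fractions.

(p,q) = (1/3, 1/4)

P1 indiff ⇒ q·8+(1-q)·8 = q·5+(1-q)·9 ⇒ q(3) = (1-q)(1) ⇒ q = 1/4
P2 indiff ⇒ p·1+(1-p)·3 = p·5+(1-p)·1 ⇒ p(-4) = (1-p)(-2) ⇒ p = 1/3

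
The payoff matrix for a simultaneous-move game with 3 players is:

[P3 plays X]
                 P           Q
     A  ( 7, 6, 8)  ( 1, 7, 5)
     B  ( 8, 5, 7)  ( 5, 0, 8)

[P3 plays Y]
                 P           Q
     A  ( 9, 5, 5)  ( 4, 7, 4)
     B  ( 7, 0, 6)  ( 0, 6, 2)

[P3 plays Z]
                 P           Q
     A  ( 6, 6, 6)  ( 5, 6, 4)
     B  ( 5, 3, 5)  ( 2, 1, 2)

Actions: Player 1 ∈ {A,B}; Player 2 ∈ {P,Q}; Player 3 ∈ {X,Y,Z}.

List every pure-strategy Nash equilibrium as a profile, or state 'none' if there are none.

(A,P,X): not NE [P1→B gives 8>7; P2→Q gives 7>6]
(A,P,Y): not NE [P2→Q gives 7>5; P3→X gives 8>5]
(A,P,Z): not NE [P3→X gives 8>6]
(A,Q,X): not NE [P1→B gives 5>1]
(A,Q,Y): not NE [P3→X gives 5>4]
(A,Q,Z): not NE [P3→X gives 5>4]
(B,P,X): NE
(B,P,Y): not NE [P1→A gives 9>7; P2→Q gives 6>0; P3→X gives 7>6]
(B,P,Z): not NE [P1→A gives 6>5; P3→X gives 7>5]
(B,Q,X): not NE [P2→P gives 5>0]
(B,Q,Y): not NE [P1→A gives 4>0; P3→X gives 8>2]
(B,Q,Z): not NE [P1→A gives 5>2; P2→P gives 3>1; P3→X gives 8>2]

PSNE = {(B,P,X)}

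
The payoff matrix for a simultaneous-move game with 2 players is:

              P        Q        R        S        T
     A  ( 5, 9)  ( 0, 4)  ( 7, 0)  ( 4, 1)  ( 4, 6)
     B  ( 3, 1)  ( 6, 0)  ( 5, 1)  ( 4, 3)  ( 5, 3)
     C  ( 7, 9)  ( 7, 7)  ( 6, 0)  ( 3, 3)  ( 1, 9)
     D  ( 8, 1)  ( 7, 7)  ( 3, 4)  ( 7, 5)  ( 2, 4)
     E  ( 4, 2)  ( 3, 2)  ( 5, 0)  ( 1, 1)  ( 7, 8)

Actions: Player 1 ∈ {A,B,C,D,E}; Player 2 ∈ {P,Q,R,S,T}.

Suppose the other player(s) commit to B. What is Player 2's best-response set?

u_2(P vs B) = 1
u_2(Q vs B) = 0
u_2(R vs B) = 1
u_2(S vs B) = 3
u_2(T vs B) = 3
max payoff 3 at {S,T}

argmax u_2 = {S,T}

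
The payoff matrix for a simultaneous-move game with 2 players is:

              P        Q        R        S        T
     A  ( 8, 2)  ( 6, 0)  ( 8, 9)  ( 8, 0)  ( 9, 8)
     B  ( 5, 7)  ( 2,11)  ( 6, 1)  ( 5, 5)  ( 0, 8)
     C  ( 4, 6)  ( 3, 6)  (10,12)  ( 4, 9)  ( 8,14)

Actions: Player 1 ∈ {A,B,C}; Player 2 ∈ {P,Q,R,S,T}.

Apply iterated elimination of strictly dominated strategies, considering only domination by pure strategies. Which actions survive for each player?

Survivors P1:{A,C} P2:{R,T}

P1 drop B (A beats it: P:8>5 Q:6>2 R:8>6 S:8>5 T:9>0)
P2 drop P (R beats it: A:9>2 C:12>6)
P2 drop Q (R beats it: A:9>0 C:12>6)
P2 drop S (R beats it: A:9>0 C:12>9)
P1→{A,C} P2→{R,T}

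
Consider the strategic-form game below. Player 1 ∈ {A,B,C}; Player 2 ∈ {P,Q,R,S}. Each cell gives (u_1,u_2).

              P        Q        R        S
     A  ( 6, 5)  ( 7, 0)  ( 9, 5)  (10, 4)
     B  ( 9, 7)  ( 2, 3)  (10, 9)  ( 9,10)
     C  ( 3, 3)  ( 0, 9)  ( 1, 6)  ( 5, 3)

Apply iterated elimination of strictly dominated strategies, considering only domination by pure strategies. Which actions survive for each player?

P1 drop C (A beats it: P:6>3 Q:7>0 R:9>1 S:10>5)
P2 drop Q (P beats it: A:5>0 B:7>3)
P1→{A,B} P2→{P,R,S}

Survivors P1:{A,B} P2:{P,R,S}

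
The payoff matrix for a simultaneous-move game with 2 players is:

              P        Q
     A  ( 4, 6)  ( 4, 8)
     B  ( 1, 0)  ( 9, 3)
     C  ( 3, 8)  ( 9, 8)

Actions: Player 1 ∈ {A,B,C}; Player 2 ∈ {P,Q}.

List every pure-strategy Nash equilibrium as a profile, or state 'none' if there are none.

Nash profiles: (B,Q), (C,Q)

(A,P): not NE [P2→Q gives 8>6]
(A,Q): not NE [P1→C gives 9>4]
(B,P): not NE [P1→A gives 4>1; P2→Q gives 3>0]
(B,Q): NE
(C,P): not NE [P1→A gives 4>3]
(C,Q): NE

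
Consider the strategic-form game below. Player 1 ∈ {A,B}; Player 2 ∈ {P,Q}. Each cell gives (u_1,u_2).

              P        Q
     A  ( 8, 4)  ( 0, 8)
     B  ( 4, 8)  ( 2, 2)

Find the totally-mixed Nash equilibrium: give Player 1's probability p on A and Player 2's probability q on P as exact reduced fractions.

P1 indiff ⇒ q·8+(1-q)·0 = q·4+(1-q)·2 ⇒ q(4) = (1-q)(2) ⇒ q = 1/3
P2 indiff ⇒ p·4+(1-p)·8 = p·8+(1-p)·2 ⇒ p(-4) = (1-p)(-6) ⇒ p = 3/5

(p,q) = (3/5, 1/3)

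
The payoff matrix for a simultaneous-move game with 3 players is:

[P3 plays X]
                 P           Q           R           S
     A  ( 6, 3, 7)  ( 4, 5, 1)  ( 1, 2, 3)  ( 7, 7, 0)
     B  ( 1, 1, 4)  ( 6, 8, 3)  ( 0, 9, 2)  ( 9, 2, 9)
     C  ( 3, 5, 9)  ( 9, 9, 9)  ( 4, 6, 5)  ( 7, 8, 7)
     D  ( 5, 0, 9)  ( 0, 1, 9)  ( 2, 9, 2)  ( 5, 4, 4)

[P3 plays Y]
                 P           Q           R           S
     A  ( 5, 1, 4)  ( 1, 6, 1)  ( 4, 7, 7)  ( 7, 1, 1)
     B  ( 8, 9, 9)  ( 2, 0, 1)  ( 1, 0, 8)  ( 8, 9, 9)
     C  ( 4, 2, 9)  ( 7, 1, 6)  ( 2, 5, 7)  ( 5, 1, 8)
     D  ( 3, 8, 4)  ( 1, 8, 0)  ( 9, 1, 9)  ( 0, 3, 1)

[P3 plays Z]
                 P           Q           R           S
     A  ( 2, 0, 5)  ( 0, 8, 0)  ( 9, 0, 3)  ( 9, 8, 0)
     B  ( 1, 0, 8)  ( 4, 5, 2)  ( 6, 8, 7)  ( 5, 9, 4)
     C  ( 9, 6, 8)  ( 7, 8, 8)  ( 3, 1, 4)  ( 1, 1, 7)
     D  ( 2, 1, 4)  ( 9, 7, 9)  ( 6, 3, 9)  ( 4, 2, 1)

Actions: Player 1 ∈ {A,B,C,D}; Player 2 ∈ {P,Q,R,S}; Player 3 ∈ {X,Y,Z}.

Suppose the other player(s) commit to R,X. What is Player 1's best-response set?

BR_1 = {C}

u_1(A vs R,X) = 1
u_1(B vs R,X) = 0
u_1(C vs R,X) = 4
u_1(D vs R,X) = 2
max payoff 4 at {C}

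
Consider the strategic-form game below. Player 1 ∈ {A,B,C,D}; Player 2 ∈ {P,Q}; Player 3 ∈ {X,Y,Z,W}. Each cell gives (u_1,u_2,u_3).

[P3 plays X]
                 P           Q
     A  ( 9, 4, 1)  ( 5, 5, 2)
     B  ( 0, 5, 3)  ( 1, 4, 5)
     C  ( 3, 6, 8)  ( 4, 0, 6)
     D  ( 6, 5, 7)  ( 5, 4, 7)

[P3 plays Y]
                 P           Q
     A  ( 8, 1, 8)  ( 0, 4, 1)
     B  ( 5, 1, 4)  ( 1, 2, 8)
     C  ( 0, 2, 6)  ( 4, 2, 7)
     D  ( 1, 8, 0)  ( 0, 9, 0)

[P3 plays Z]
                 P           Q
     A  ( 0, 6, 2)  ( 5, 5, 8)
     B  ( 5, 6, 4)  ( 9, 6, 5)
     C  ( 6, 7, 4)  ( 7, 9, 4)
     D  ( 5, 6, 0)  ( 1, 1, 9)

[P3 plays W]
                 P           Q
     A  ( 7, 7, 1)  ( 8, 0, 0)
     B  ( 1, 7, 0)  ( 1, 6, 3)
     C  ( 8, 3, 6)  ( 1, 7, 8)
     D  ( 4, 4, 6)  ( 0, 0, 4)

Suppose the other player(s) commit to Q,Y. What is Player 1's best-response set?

P1 best: {C}

u_1(A vs Q,Y) = 0
u_1(B vs Q,Y) = 1
u_1(C vs Q,Y) = 4
u_1(D vs Q,Y) = 0
max payoff 4 at {C}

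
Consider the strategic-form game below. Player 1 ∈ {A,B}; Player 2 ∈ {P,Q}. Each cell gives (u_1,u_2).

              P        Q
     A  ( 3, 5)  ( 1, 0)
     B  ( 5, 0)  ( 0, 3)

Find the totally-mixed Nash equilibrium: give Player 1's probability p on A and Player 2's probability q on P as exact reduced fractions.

P1 mixes 3/8 on A; P2 mixes 1/3 on P

P1 indiff ⇒ q·3+(1-q)·1 = q·5+(1-q)·0 ⇒ q(-2) = (1-q)(-1) ⇒ q = 1/3
P2 indiff ⇒ p·5+(1-p)·0 = p·0+(1-p)·3 ⇒ p(5) = (1-p)(3) ⇒ p = 3/8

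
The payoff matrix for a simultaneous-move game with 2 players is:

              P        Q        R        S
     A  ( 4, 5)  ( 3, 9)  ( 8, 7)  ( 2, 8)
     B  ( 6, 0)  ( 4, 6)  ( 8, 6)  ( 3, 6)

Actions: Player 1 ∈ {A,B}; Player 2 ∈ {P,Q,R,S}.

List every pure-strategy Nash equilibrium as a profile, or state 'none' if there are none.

(A,P): not NE [P1→B gives 6>4; P2→Q gives 9>5]
(A,Q): not NE [P1→B gives 4>3]
(A,R): not NE [P2→Q gives 9>7]
(A,S): not NE [P1→B gives 3>2; P2→Q gives 9>8]
(B,P): not NE [P2→S gives 6>0]
(B,Q): NE
(B,R): NE
(B,S): NE

NE set: (B,Q), (B,R), (B,S)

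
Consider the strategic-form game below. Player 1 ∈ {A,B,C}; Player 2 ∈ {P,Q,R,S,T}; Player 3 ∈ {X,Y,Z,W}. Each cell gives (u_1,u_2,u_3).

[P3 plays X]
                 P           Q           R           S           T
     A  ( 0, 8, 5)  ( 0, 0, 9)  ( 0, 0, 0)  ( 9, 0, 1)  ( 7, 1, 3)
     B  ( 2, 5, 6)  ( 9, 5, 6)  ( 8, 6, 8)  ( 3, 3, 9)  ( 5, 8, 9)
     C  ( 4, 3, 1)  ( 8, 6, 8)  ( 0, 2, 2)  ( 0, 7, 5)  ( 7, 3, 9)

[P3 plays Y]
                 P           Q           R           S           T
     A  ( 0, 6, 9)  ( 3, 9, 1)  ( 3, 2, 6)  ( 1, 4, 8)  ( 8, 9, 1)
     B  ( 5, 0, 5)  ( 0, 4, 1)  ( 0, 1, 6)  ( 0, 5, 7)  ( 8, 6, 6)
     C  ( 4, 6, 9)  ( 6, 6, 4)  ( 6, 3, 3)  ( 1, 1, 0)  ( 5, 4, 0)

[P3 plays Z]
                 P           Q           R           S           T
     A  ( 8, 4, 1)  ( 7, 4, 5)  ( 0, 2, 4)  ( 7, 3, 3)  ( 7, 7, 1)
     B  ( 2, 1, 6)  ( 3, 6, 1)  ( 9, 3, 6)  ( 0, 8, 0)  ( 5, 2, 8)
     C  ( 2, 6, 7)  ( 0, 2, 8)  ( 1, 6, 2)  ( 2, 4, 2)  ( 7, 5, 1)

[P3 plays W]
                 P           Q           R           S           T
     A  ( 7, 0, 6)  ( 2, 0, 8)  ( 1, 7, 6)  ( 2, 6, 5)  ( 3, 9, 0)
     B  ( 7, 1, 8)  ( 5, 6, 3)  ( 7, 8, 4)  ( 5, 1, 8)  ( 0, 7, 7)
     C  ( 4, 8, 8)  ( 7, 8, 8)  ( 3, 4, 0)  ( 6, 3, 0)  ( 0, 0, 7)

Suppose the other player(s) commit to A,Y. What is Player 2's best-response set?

argmax u_2 = {Q,T}

u_2(P vs A,Y) = 6
u_2(Q vs A,Y) = 9
u_2(R vs A,Y) = 2
u_2(S vs A,Y) = 4
u_2(T vs A,Y) = 9
max payoff 9 at {Q,T}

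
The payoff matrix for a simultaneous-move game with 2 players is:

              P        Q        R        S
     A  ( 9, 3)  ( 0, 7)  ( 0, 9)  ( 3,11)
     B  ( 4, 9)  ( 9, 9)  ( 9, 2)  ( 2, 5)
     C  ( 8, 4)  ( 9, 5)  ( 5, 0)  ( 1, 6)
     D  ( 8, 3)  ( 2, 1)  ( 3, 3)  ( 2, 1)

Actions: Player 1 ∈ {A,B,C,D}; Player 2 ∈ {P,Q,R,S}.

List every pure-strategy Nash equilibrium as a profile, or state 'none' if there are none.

(A,P): not NE [P2→S gives 11>3]
(A,Q): not NE [P1→C gives 9>0; P2→S gives 11>7]
(A,R): not NE [P1→B gives 9>0; P2→S gives 11>9]
(A,S): NE
(B,P): not NE [P1→A gives 9>4]
(B,Q): NE
(B,R): not NE [P2→Q gives 9>2]
(B,S): not NE [P1→A gives 3>2; P2→Q gives 9>5]
(C,P): not NE [P1→A gives 9>8; P2→S gives 6>4]
(C,Q): not NE [P2→S gives 6>5]
(C,R): not NE [P1→B gives 9>5; P2→S gives 6>0]
(C,S): not NE [P1→A gives 3>1]
(D,P): not NE [P1→A gives 9>8]
(D,Q): not NE [P1→C gives 9>2; P2→R gives 3>1]
(D,R): not NE [P1→B gives 9>3]
(D,S): not NE [P1→A gives 3>2; P2→R gives 3>1]

PSNE = {(A,S), (B,Q)}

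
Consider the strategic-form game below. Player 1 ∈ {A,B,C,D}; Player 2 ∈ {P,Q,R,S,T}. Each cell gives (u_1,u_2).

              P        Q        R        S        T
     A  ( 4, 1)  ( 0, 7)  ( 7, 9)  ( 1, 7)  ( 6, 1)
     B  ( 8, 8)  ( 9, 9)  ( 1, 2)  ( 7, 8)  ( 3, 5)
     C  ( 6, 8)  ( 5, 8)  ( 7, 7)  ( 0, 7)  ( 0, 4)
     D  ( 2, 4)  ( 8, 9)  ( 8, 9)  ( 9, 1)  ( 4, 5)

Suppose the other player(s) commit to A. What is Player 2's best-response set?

argmax u_2 = {R}

u_2(P vs A) = 1
u_2(Q vs A) = 7
u_2(R vs A) = 9
u_2(S vs A) = 7
u_2(T vs A) = 1
max payoff 9 at {R}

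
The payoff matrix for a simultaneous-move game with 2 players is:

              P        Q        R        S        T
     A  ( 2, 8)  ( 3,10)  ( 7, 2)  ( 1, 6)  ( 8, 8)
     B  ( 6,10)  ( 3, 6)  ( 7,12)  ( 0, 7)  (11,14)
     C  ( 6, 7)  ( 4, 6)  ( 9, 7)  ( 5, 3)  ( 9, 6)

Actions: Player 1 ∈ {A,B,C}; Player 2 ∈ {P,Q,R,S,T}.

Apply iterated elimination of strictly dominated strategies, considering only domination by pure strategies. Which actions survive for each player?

Remaining: P1:{B,C} P2:{P,R,T}

P1 drop A (C beats it: P:6>2 Q:4>3 R:9>7 S:5>1 T:9>8)
P2 drop Q (P beats it: B:10>6 C:7>6)
P2 drop S (P beats it: B:10>7 C:7>3)
P1→{B,C} P2→{P,R,T}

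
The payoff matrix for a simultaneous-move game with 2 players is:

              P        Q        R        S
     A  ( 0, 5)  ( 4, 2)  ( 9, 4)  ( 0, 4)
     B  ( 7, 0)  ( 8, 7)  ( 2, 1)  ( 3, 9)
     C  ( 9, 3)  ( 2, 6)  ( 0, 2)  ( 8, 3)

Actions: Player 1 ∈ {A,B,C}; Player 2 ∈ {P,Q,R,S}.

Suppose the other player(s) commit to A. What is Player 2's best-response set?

P2 best: {P}

u_2(P vs A) = 5
u_2(Q vs A) = 2
u_2(R vs A) = 4
u_2(S vs A) = 4
max payoff 5 at {P}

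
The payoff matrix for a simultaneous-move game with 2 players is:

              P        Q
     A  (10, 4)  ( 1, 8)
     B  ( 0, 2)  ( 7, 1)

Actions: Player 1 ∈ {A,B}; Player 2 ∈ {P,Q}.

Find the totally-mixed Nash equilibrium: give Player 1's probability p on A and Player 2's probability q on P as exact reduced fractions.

p=1/5, q=3/8

P1 indiff ⇒ q·10+(1-q)·1 = q·0+(1-q)·7 ⇒ q(10) = (1-q)(6) ⇒ q = 3/8
P2 indiff ⇒ p·4+(1-p)·2 = p·8+(1-p)·1 ⇒ p(-4) = (1-p)(-1) ⇒ p = 1/5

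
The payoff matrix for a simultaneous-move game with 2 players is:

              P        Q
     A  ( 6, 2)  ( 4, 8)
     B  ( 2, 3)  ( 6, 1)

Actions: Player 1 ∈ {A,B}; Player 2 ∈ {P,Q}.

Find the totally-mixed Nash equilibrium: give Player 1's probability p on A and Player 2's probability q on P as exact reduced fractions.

P1 indiff ⇒ q·6+(1-q)·4 = q·2+(1-q)·6 ⇒ q(4) = (1-q)(2) ⇒ q = 1/3
P2 indiff ⇒ p·2+(1-p)·3 = p·8+(1-p)·1 ⇒ p(-6) = (1-p)(-2) ⇒ p = 1/4

P1 mixes 1/4 on A; P2 mixes 1/3 on P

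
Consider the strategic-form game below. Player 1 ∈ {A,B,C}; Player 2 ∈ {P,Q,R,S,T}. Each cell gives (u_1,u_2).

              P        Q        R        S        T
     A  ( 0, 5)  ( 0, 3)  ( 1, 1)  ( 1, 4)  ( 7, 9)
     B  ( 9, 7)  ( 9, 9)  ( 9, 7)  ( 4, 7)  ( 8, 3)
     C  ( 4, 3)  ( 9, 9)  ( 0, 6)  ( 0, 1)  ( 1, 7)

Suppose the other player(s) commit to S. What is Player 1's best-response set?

u_1(A vs S) = 1
u_1(B vs S) = 4
u_1(C vs S) = 0
max payoff 4 at {B}

P1 best: {B}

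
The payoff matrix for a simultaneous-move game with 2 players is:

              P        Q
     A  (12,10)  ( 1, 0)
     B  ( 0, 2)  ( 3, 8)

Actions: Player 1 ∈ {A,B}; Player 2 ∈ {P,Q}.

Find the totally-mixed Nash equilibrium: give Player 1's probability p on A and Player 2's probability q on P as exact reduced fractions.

(p,q) = (3/8, 1/7)

P1 indiff ⇒ q·12+(1-q)·1 = q·0+(1-q)·3 ⇒ q(12) = (1-q)(2) ⇒ q = 1/7
P2 indiff ⇒ p·10+(1-p)·2 = p·0+(1-p)·8 ⇒ p(10) = (1-p)(6) ⇒ p = 3/8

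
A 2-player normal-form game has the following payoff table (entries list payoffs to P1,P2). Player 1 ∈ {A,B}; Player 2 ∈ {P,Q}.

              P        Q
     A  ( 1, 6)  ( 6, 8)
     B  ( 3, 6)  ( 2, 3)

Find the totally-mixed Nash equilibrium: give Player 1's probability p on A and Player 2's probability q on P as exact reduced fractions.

(p,q) = (3/5, 2/3)

P1 indiff ⇒ q·1+(1-q)·6 = q·3+(1-q)·2 ⇒ q(-2) = (1-q)(-4) ⇒ q = 2/3
P2 indiff ⇒ p·6+(1-p)·6 = p·8+(1-p)·3 ⇒ p(-2) = (1-p)(-3) ⇒ p = 3/5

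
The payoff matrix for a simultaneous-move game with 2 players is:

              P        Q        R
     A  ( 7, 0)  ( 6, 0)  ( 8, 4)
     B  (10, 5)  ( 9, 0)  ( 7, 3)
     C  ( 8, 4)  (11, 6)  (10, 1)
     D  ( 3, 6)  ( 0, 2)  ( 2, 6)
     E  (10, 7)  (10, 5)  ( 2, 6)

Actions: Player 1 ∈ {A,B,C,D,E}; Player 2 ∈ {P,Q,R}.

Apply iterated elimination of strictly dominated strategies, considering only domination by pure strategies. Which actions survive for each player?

P1 drop A (C beats it: P:8>7 Q:11>6 R:10>8)
P1 drop D (B beats it: P:10>3 Q:9>0 R:7>2)
P2 drop R (P beats it: B:5>3 C:4>1 E:7>6)
P1→{B,C,E} P2→{P,Q}

Survivors P1:{B,C,E} P2:{P,Q}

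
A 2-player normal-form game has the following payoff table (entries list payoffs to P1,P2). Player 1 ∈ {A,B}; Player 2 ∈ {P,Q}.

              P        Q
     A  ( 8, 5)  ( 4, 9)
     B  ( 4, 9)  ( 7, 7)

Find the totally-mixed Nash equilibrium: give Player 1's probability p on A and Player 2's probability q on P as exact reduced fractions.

(p,q) = (1/3, 3/7)

P1 indiff ⇒ q·8+(1-q)·4 = q·4+(1-q)·7 ⇒ q(4) = (1-q)(3) ⇒ q = 3/7
P2 indiff ⇒ p·5+(1-p)·9 = p·9+(1-p)·7 ⇒ p(-4) = (1-p)(-2) ⇒ p = 1/3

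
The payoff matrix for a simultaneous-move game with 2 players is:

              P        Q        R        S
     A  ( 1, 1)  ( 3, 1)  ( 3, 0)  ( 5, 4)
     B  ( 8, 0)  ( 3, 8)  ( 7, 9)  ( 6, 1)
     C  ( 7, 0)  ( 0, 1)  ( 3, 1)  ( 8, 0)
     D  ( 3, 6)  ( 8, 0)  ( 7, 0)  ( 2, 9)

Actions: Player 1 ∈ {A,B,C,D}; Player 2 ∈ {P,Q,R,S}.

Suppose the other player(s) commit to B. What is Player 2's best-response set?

BR_2 = {R}

u_2(P vs B) = 0
u_2(Q vs B) = 8
u_2(R vs B) = 9
u_2(S vs B) = 1
max payoff 9 at {R}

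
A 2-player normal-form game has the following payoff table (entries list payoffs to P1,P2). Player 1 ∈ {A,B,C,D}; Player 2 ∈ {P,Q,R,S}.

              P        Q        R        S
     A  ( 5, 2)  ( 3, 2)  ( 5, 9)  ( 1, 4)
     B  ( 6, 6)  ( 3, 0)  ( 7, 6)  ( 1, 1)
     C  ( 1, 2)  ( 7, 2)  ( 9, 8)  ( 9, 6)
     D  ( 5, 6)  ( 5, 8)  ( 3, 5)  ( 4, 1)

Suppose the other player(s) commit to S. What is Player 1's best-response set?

P1 best: {C}

u_1(A vs S) = 1
u_1(B vs S) = 1
u_1(C vs S) = 9
u_1(D vs S) = 4
max payoff 9 at {C}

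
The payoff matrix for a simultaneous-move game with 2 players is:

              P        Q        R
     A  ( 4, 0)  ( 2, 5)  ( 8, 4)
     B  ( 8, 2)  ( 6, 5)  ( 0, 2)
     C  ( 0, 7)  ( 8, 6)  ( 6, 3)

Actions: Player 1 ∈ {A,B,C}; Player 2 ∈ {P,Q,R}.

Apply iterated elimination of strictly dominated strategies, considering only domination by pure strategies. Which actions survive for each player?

P2 drop R (Q beats it: A:5>4 B:5>2 C:6>3)
P1 drop A (B beats it: P:8>4 Q:6>2)
P1→{B,C} P2→{P,Q}

Survivors P1:{B,C} P2:{P,Q}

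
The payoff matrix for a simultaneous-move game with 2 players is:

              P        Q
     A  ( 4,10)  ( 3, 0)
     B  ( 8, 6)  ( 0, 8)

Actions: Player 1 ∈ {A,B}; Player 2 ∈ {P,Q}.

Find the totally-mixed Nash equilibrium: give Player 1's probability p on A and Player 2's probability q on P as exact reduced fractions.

P1 indiff ⇒ q·4+(1-q)·3 = q·8+(1-q)·0 ⇒ q(-4) = (1-q)(-3) ⇒ q = 3/7
P2 indiff ⇒ p·10+(1-p)·6 = p·0+(1-p)·8 ⇒ p(10) = (1-p)(2) ⇒ p = 1/6

p=1/6, q=3/7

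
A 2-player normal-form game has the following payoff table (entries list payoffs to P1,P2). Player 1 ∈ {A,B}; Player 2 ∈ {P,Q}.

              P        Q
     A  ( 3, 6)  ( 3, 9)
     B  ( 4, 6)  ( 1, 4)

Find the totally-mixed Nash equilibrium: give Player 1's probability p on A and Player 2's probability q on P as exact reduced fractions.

p=2/5, q=2/3

P1 indiff ⇒ q·3+(1-q)·3 = q·4+(1-q)·1 ⇒ q(-1) = (1-q)(-2) ⇒ q = 2/3
P2 indiff ⇒ p·6+(1-p)·6 = p·9+(1-p)·4 ⇒ p(-3) = (1-p)(-2) ⇒ p = 2/5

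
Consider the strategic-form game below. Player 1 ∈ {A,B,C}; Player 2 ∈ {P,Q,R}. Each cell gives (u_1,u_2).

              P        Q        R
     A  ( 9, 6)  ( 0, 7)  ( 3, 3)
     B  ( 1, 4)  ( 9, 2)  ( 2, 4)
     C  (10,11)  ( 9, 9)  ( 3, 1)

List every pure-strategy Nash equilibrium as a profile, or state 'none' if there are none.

(A,P): not NE [P1→C gives 10>9; P2→Q gives 7>6]
(A,Q): not NE [P1→C gives 9>0]
(A,R): not NE [P2→Q gives 7>3]
(B,P): not NE [P1→C gives 10>1]
(B,Q): not NE [P2→R gives 4>2]
(B,R): not NE [P1→C gives 3>2]
(C,P): NE
(C,Q): not NE [P2→P gives 11>9]
(C,R): not NE [P2→P gives 11>1]

PSNE = {(C,P)}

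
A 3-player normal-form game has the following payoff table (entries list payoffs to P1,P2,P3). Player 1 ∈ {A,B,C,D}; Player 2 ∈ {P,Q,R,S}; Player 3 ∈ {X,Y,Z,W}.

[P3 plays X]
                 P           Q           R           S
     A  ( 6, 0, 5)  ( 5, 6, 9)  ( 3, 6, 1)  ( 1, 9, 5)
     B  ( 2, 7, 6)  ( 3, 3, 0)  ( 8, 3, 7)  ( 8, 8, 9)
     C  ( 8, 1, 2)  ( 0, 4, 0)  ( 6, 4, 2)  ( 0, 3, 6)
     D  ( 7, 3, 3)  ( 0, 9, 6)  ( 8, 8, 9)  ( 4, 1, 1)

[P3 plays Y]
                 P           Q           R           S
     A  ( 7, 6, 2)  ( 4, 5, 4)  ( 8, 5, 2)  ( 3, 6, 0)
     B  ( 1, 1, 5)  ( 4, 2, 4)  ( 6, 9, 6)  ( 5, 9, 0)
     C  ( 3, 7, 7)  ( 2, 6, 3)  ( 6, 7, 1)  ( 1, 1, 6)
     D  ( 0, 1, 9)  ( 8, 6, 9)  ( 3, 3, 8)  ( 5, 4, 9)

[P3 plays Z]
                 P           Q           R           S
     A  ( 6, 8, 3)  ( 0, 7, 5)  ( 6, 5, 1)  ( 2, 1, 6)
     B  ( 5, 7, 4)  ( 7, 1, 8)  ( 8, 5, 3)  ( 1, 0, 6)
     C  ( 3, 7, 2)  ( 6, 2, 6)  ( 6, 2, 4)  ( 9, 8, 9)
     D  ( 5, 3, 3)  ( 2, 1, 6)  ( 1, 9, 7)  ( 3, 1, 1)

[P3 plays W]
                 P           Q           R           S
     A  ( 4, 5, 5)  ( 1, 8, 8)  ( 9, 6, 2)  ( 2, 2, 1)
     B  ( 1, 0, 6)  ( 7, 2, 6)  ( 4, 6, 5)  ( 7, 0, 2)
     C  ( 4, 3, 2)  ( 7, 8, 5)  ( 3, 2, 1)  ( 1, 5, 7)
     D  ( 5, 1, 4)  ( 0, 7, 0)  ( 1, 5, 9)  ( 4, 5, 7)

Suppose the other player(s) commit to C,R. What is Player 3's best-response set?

u_3(X vs C,R) = 2
u_3(Y vs C,R) = 1
u_3(Z vs C,R) = 4
u_3(W vs C,R) = 1
max payoff 4 at {Z}

P3 best: {Z}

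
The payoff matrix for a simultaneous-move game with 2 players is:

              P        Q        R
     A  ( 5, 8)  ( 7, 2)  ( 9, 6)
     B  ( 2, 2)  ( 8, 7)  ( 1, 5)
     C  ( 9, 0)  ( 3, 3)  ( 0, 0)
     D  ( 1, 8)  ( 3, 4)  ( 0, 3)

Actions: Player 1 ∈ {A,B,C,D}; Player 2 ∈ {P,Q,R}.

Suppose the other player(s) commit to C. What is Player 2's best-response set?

u_2(P vs C) = 0
u_2(Q vs C) = 3
u_2(R vs C) = 0
max payoff 3 at {Q}

P2 best: {Q}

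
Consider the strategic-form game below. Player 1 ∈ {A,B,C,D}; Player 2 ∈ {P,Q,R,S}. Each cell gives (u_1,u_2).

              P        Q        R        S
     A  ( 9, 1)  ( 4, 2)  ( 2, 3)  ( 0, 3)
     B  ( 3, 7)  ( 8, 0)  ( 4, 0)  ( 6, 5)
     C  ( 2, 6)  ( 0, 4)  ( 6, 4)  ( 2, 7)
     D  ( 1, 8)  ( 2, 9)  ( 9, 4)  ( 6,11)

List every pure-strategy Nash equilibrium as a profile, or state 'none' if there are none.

(A,P): not NE [P2→S gives 3>1]
(A,Q): not NE [P1→B gives 8>4; P2→S gives 3>2]
(A,R): not NE [P1→D gives 9>2]
(A,S): not NE [P1→D gives 6>0]
(B,P): not NE [P1→A gives 9>3]
(B,Q): not NE [P2→P gives 7>0]
(B,R): not NE [P1→D gives 9>4; P2→P gives 7>0]
(B,S): not NE [P2→P gives 7>5]
(C,P): not NE [P1→A gives 9>2; P2→S gives 7>6]
(C,Q): not NE [P1→B gives 8>0; P2→S gives 7>4]
(C,R): not NE [P1→D gives 9>6; P2→S gives 7>4]
(C,S): not NE [P1→D gives 6>2]
(D,P): not NE [P1→A gives 9>1; P2→S gives 11>8]
(D,Q): not NE [P1→B gives 8>2; P2→S gives 11>9]
(D,R): not NE [P2→S gives 11>4]
(D,S): NE

Nash profiles: (D,S)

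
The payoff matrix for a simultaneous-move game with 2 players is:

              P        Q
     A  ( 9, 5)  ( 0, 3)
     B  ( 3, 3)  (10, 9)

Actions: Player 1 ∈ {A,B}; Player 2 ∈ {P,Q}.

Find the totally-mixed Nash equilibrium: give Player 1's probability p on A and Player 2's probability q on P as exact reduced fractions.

P1 mixes 3/4 on A; P2 mixes 5/8 on P

P1 indiff ⇒ q·9+(1-q)·0 = q·3+(1-q)·10 ⇒ q(6) = (1-q)(10) ⇒ q = 5/8
P2 indiff ⇒ p·5+(1-p)·3 = p·3+(1-p)·9 ⇒ p(2) = (1-p)(6) ⇒ p = 3/4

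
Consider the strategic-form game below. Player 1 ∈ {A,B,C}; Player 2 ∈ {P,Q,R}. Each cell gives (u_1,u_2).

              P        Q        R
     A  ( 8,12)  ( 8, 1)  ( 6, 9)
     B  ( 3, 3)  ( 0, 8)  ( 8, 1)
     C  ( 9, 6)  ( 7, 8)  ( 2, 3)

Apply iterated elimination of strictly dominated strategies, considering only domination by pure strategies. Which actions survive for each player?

Remaining: P1:{A,C} P2:{P,Q}

P2 drop R (P beats it: A:12>9 B:3>1 C:6>3)
P1 drop B (A beats it: P:8>3 Q:8>0)
P1→{A,C} P2→{P,Q}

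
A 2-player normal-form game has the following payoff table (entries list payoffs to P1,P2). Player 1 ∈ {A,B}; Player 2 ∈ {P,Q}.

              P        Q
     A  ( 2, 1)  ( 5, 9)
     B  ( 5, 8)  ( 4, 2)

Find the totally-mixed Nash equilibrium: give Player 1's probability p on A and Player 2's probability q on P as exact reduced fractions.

P1 indiff ⇒ q·2+(1-q)·5 = q·5+(1-q)·4 ⇒ q(-3) = (1-q)(-1) ⇒ q = 1/4
P2 indiff ⇒ p·1+(1-p)·8 = p·9+(1-p)·2 ⇒ p(-8) = (1-p)(-6) ⇒ p = 3/7

P1 mixes 3/7 on A; P2 mixes 1/4 on P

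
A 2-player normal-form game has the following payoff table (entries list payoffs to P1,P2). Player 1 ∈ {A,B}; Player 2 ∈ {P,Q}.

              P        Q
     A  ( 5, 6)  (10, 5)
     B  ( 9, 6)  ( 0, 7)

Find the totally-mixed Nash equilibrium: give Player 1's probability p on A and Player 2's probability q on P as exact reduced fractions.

P1 indiff ⇒ q·5+(1-q)·10 = q·9+(1-q)·0 ⇒ q(-4) = (1-q)(-10) ⇒ q = 5/7
P2 indiff ⇒ p·6+(1-p)·6 = p·5+(1-p)·7 ⇒ p(1) = (1-p)(1) ⇒ p = 1/2

(p,q) = (1/2, 5/7)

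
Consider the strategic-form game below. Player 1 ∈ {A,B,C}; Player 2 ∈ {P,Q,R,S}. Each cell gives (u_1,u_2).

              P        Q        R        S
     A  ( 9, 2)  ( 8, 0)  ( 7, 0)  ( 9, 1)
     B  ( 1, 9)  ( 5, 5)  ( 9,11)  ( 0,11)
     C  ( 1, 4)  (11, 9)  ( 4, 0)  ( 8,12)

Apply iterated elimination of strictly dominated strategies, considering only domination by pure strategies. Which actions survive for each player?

P2 drop Q (S beats it: A:1>0 B:11>5 C:12>9)
P1 drop C (A beats it: P:9>1 R:7>4 S:9>8)
P1→{A,B} P2→{P,R,S}

IESDS → P1:{A,B} P2:{P,R,S}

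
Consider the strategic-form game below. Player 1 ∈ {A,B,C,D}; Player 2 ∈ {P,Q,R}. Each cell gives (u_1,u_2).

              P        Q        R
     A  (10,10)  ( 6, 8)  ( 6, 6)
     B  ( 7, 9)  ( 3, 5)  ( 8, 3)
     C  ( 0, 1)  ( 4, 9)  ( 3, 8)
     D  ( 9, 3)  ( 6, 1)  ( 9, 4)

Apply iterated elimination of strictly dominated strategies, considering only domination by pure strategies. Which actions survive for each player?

Survivors P1:{A,D} P2:{P,R}

P1 drop B (D beats it: P:9>7 Q:6>3 R:9>8)
P1 drop C (A beats it: P:10>0 Q:6>4 R:6>3)
P2 drop Q (P beats it: A:10>8 D:3>1)
P1→{A,D} P2→{P,R}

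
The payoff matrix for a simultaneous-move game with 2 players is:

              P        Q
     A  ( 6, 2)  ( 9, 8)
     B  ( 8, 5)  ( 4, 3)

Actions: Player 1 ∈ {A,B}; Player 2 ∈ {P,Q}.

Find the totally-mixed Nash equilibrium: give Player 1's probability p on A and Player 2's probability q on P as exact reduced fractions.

(p,q) = (1/4, 5/7)

P1 indiff ⇒ q·6+(1-q)·9 = q·8+(1-q)·4 ⇒ q(-2) = (1-q)(-5) ⇒ q = 5/7
P2 indiff ⇒ p·2+(1-p)·5 = p·8+(1-p)·3 ⇒ p(-6) = (1-p)(-2) ⇒ p = 1/4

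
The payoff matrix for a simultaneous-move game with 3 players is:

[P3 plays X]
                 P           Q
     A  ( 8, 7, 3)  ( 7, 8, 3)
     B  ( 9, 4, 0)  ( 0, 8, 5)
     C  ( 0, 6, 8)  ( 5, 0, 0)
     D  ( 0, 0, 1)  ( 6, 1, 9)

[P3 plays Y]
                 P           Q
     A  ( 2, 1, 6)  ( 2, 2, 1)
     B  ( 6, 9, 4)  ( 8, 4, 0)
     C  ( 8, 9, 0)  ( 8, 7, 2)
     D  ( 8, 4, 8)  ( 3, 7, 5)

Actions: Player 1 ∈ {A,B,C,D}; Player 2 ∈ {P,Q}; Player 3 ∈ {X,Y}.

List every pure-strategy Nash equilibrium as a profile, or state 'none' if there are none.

NE set: (A,Q,X)

(A,P,X): not NE [P1→B gives 9>8; P2→Q gives 8>7; P3→Y gives 6>3]
(A,P,Y): not NE [P1→D gives 8>2; P2→Q gives 2>1]
(A,Q,X): NE
(A,Q,Y): not NE [P1→C gives 8>2; P3→X gives 3>1]
(B,P,X): not NE [P2→Q gives 8>4; P3→Y gives 4>0]
(B,P,Y): not NE [P1→D gives 8>6]
(B,Q,X): not NE [P1→A gives 7>0]
(B,Q,Y): not NE [P2→P gives 9>4; P3→X gives 5>0]
(C,P,X): not NE [P1→B gives 9>0]
(C,P,Y): not NE [P3→X gives 8>0]
(C,Q,X): not NE [P1→A gives 7>5; P2→P gives 6>0; P3→Y gives 2>0]
(C,Q,Y): not NE [P2→P gives 9>7]
(D,P,X): not NE [P1→B gives 9>0; P2→Q gives 1>0; P3→Y gives 8>1]
(D,P,Y): not NE [P2→Q gives 7>4]
(D,Q,X): not NE [P1→A gives 7>6]
(D,Q,Y): not NE [P1→C gives 8>3; P3→X gives 9>5]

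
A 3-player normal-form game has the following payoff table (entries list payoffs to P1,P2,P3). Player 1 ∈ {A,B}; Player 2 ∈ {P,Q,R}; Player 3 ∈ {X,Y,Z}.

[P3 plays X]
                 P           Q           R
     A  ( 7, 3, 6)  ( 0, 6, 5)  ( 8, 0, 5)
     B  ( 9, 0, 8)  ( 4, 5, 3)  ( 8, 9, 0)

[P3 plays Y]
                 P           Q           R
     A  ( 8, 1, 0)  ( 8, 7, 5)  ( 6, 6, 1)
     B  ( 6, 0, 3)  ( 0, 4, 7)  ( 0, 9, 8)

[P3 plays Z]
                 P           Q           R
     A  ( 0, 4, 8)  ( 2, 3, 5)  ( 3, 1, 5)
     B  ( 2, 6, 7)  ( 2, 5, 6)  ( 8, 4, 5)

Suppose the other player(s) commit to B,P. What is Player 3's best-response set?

BR_3 = {X}

u_3(X vs B,P) = 8
u_3(Y vs B,P) = 3
u_3(Z vs B,P) = 7
max payoff 8 at {X}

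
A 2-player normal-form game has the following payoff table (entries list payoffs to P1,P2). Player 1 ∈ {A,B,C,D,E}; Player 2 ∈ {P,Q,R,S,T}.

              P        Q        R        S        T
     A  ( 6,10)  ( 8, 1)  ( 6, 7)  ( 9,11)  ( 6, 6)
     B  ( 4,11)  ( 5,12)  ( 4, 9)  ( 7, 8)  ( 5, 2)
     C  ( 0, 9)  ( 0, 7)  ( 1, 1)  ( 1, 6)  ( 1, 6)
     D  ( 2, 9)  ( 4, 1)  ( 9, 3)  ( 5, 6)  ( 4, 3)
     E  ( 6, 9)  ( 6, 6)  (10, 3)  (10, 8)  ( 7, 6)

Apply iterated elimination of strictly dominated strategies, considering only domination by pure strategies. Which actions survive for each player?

P1 drop B (A beats it: P:6>4 Q:8>5 R:6>4 S:9>7 T:6>5)
P1 drop C (A beats it: P:6>0 Q:8>0 R:6>1 S:9>1 T:6>1)
P1 drop D (E beats it: P:6>2 Q:6>4 R:10>9 S:10>5 T:7>4)
P2 drop Q (P beats it: A:10>1 E:9>6)
P2 drop R (P beats it: A:10>7 E:9>3)
P2 drop T (P beats it: A:10>6 E:9>6)
P1→{A,E} P2→{P,S}

IESDS → P1:{A,E} P2:{P,S}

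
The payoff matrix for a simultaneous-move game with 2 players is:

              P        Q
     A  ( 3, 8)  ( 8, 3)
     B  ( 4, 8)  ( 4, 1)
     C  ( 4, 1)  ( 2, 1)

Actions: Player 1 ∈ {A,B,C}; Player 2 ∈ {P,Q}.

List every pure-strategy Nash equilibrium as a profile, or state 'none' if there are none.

NE set: (B,P), (C,P)

(A,P): not NE [P1→C gives 4>3]
(A,Q): not NE [P2→P gives 8>3]
(B,P): NE
(B,Q): not NE [P1→A gives 8>4; P2→P gives 8>1]
(C,P): NE
(C,Q): not NE [P1→A gives 8>2]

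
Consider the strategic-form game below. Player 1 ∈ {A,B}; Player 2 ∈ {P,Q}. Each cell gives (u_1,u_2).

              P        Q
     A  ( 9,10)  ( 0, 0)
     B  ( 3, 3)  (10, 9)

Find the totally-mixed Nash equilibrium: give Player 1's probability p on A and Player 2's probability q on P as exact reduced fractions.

P1 mixes 3/8 on A; P2 mixes 5/8 on P

P1 indiff ⇒ q·9+(1-q)·0 = q·3+(1-q)·10 ⇒ q(6) = (1-q)(10) ⇒ q = 5/8
P2 indiff ⇒ p·10+(1-p)·3 = p·0+(1-p)·9 ⇒ p(10) = (1-p)(6) ⇒ p = 3/8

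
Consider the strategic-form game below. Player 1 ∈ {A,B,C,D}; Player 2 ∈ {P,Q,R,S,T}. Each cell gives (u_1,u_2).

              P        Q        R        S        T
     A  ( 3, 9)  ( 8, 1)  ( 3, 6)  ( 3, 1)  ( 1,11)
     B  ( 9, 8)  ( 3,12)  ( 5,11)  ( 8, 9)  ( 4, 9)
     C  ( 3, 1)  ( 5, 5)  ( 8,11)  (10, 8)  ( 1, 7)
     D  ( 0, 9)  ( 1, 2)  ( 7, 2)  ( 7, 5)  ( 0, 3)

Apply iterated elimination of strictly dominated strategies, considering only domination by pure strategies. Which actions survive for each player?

Survivors P1:{A,B,C} P2:{Q,R,T}

P1 drop D (C beats it: P:3>0 Q:5>1 R:8>7 S:10>7 T:1>0)
P2 drop P (T beats it: A:11>9 B:9>8 C:7>1)
P2 drop S (R beats it: A:6>1 B:11>9 C:11>8)
P1→{A,B,C} P2→{Q,R,T}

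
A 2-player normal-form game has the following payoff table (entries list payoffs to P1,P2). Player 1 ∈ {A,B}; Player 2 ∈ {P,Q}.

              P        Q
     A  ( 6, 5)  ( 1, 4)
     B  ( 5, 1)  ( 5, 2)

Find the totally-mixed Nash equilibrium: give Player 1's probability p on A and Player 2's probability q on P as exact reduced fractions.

P1 indiff ⇒ q·6+(1-q)·1 = q·5+(1-q)·5 ⇒ q(1) = (1-q)(4) ⇒ q = 4/5
P2 indiff ⇒ p·5+(1-p)·1 = p·4+(1-p)·2 ⇒ p(1) = (1-p)(1) ⇒ p = 1/2

P1 mixes 1/2 on A; P2 mixes 4/5 on P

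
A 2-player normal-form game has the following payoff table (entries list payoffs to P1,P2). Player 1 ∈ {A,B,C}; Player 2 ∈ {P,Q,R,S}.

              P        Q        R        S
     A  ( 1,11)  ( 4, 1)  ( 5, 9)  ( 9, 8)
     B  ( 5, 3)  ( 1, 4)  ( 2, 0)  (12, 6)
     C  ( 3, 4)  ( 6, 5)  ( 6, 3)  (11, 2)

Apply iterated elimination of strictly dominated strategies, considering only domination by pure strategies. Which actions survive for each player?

IESDS → P1:{B,C} P2:{Q,S}

P1 drop A (C beats it: P:3>1 Q:6>4 R:6>5 S:11>9)
P2 drop P (Q beats it: B:4>3 C:5>4)
P2 drop R (Q beats it: B:4>0 C:5>3)
P1→{B,C} P2→{Q,S}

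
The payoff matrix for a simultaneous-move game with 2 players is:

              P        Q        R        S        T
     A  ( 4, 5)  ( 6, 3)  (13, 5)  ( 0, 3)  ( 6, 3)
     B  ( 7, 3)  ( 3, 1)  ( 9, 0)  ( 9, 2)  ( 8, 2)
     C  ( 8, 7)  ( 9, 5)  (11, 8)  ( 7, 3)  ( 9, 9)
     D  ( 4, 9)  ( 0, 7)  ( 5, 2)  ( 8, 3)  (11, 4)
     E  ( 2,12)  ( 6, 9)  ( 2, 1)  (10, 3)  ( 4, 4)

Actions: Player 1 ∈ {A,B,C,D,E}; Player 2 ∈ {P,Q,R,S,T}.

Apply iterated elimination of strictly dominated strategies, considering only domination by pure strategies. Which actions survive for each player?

P2 drop Q (P beats it: A:5>3 B:3>1 C:7>5 D:9>7 E:12>9)
P2 drop S (P beats it: A:5>3 B:3>2 C:7>3 D:9>3 E:12>3)
P1 drop B (C beats it: P:8>7 R:11>9 T:9>8)
P1 drop E (A beats it: P:4>2 R:13>2 T:6>4)
P1→{A,C,D} P2→{P,R,T}

IESDS → P1:{A,C,D} P2:{P,R,T}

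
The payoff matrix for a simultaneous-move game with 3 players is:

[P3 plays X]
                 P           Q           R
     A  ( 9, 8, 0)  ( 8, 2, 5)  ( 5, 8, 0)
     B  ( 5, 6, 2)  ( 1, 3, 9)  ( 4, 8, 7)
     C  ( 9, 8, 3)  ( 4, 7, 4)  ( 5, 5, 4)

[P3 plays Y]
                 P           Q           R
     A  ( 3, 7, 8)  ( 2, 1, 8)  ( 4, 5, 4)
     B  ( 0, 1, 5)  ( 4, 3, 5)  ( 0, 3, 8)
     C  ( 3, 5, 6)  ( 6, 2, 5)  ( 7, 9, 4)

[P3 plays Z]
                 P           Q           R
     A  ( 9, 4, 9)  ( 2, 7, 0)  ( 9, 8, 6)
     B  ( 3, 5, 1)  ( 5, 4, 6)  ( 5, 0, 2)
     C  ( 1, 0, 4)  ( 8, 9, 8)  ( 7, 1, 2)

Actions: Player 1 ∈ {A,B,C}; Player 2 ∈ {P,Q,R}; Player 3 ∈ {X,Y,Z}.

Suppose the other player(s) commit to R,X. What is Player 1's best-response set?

u_1(A vs R,X) = 5
u_1(B vs R,X) = 4
u_1(C vs R,X) = 5
max payoff 5 at {A,C}

P1 best: {A,C}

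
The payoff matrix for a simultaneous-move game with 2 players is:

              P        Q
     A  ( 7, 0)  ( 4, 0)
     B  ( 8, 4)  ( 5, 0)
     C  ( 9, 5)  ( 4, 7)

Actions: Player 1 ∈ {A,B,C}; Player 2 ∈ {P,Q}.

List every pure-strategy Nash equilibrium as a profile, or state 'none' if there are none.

Equilibria: none

(A,P): not NE [P1→C gives 9>7]
(A,Q): not NE [P1→B gives 5>4]
(B,P): not NE [P1→C gives 9>8]
(B,Q): not NE [P2→P gives 4>0]
(C,P): not NE [P2→Q gives 7>5]
(C,Q): not NE [P1→B gives 5>4]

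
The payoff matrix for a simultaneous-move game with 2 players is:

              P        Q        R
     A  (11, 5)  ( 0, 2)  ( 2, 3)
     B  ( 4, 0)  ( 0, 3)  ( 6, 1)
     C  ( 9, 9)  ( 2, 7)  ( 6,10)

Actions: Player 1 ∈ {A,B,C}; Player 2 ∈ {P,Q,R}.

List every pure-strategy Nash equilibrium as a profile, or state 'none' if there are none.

(A,P): NE
(A,Q): not NE [P1→C gives 2>0; P2→P gives 5>2]
(A,R): not NE [P1→C gives 6>2; P2→P gives 5>3]
(B,P): not NE [P1→A gives 11>4; P2→Q gives 3>0]
(B,Q): not NE [P1→C gives 2>0]
(B,R): not NE [P2→Q gives 3>1]
(C,P): not NE [P1→A gives 11>9; P2→R gives 10>9]
(C,Q): not NE [P2→R gives 10>7]
(C,R): NE

PSNE = {(A,P), (C,R)}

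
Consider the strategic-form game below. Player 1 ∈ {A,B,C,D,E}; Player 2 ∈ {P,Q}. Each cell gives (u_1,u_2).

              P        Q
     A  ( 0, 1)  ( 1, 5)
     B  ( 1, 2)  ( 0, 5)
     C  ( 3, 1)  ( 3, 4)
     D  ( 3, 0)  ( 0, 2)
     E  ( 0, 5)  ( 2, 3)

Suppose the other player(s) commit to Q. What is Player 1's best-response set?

u_1(A vs Q) = 1
u_1(B vs Q) = 0
u_1(C vs Q) = 3
u_1(D vs Q) = 0
u_1(E vs Q) = 2
max payoff 3 at {C}

BR_1 = {C}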